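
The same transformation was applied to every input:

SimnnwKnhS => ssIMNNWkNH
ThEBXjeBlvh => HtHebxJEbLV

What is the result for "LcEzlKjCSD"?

The rule is to move the last character to the front, then flip the case of every letter.
Working it through for "LcEzlKjCSD": intermediate "DLcEzlKjCS", final "dlCeZLkJcs".

dlCeZLkJcs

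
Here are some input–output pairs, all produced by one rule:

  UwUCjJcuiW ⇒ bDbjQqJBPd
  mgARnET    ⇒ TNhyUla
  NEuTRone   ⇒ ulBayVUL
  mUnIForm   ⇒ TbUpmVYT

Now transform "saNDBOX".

The transformation: flip the case of every letter, then shift every letter 7 places forward in the alphabet (wrapping around).
"saNDBOX" → "SAndbox" → "ZHukive".
(Check on "mUnIForm": → "MuNifORM" → "TbUpmVYT" ✓)

ZHukive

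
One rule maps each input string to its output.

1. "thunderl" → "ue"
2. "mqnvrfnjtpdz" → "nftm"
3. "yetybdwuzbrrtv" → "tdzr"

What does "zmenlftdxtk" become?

efx

The rule is to swap the first and last characters, then keep one character in every 3, starting at position 3 (positions 3rd, 6th, 9th, ...).
For "zmenlftdxtk", step one produces "kmenlftdxtz"; step two turns that into "efx".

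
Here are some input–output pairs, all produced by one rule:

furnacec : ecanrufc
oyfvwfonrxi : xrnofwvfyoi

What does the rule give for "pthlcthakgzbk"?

In each case the input is transformed by: reverse the string, then move the first character to the end.
Starting from "pthlcthakgzbk": after the first operation, "kbzgkahtclhtp"; after the second, "bzgkahtclhtpk".

bzgkahtclhtpk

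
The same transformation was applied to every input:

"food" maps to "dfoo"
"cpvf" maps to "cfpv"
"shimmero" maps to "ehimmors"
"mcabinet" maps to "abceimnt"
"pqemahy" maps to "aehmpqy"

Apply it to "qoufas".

In each case the input is transformed by: sort the characters into alphabetical order.
Applying that to "qoufas" gives "afoqsu".

afoqsu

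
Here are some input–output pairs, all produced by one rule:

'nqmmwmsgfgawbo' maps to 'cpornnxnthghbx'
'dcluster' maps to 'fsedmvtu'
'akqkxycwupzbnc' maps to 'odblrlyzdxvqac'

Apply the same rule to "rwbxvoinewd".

xesxcywpjof

The transformation: move the last 2 characters to the front (rotate right by 2), then shift every letter 1 place forward in the alphabet (wrapping around).
Applying that to "rwbxvoinewd" gives "xesxcywpjof".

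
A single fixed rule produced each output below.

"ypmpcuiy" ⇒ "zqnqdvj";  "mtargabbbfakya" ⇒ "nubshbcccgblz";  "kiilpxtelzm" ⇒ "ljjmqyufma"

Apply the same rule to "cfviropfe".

In each case the input is transformed by: shift every letter 1 place forward in the alphabet (wrapping around), then delete the last character.
"cfviropfe" → "dgwjspqgf" → "dgwjspqg".

dgwjspqg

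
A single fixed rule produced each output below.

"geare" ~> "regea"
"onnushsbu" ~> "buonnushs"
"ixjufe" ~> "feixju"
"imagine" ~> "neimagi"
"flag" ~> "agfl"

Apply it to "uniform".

The transformation: move the last 2 characters to the front (rotate right by 2).
For "uniform" the result is "rmunifo".

rmunifo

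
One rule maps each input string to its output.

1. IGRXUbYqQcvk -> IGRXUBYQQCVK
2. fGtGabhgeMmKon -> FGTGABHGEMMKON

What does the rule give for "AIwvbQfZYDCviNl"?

AIWVBQFZYDCVINL

The pattern: convert every letter to uppercase.
Applying that to "AIwvbQfZYDCviNl" gives "AIWVBQFZYDCVINL".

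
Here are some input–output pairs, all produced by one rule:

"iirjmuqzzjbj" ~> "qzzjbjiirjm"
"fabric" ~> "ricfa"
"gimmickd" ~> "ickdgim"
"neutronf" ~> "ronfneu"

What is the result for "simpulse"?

ulsesim

Looking at the pairs, the operation is to swap the front and back halves of the string, then delete the last character.
Doing the same to "simpulse": "ulsesim".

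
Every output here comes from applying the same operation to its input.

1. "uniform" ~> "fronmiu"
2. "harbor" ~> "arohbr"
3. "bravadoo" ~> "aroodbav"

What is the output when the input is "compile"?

comliep

The transformation: sort the characters into reverse alphabetical order, then swap the first and last characters.
So "compile" becomes "comliep".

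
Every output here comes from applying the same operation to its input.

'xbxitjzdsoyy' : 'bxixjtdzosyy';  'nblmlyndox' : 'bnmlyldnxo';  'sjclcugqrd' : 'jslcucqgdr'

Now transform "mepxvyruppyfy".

emxpyvurppfyy

What's happening: swap each adjacent pair of characters (1↔2, 3↔4, ...).
Applying that to "mepxvyruppyfy" gives "emxpyvurppfyy".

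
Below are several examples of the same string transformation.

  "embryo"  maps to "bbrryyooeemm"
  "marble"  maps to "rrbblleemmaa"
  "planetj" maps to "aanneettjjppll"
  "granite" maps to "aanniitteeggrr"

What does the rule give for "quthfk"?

tthhffkkqquu

Each output is the input with this applied: move the first 2 characters to the end (rotate left by 2), then double every character.
Applying that to "quthfk" gives "tthhffkkqquu".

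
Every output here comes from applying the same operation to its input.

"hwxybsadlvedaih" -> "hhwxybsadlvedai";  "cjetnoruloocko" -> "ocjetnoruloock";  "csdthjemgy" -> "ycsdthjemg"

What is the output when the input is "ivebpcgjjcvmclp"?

pivebpcgjjcvmcl

What's happening: move the last character to the front.
Doing the same to "ivebpcgjjcvmclp": "pivebpcgjjcvmcl".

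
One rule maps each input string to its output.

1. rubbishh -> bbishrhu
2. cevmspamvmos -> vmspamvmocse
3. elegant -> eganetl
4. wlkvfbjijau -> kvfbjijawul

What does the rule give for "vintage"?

What's happening: swap the first and last characters, then move the first 2 characters to the end (rotate left by 2).
Applying both steps to "vintage": "eintagv", then "ntagvei".

ntagvei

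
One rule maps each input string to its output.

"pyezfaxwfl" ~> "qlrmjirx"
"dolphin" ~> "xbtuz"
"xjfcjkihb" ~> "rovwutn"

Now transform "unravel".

dmhqx

The pattern: shift every letter 12 places forward in the alphabet (wrapping around), then delete the first 2 characters.
On "unravel": the first step gives "gzdmhqx", and the second then gives "dmhqx".
(Check on "pyezfaxwfl": → "bkqlrmjirx" → "qlrmjirx" ✓)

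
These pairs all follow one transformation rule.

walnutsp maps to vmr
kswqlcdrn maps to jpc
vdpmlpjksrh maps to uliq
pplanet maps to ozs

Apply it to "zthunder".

ytd

In each case the input is transformed by: shift every letter 1 place backward in the alphabet (wrapping around), then keep one character in every 3, starting at position 1 (positions 1st, 4th, 7th, ...).
"zthunder" → "ysgtmcdq" → "ytd".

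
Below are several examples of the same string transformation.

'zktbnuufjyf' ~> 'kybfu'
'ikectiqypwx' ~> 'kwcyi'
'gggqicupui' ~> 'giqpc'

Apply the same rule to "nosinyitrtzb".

obityt

The transformation: keep every other character starting from the second (positions 2nd, 4th, 6th, ...), then take characters alternately from the front and the back (1st, last, 2nd, 2nd-last, ...).
"nosinyitrtzb" → "oiyttb" → "obityt".
(Check on "gggqicupui": → "gqcpi" → "giqpc" ✓)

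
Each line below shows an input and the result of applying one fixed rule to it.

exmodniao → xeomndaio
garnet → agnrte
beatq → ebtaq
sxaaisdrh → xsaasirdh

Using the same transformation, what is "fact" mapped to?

aftc

Each output is the input with this applied: swap each adjacent pair of characters (1↔2, 3↔4, ...).
So "fact" becomes "aftc".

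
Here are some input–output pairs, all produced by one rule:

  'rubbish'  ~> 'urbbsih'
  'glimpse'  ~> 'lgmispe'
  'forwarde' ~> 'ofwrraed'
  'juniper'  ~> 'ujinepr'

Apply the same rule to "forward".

Each output is the input with this applied: swap each adjacent pair of characters (1↔2, 3↔4, ...).
On "forward" that produces "ofwrrad".

ofwrrad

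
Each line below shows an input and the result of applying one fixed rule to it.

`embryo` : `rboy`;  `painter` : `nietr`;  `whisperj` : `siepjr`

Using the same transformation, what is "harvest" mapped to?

The rule is to delete the first 2 characters, then swap each adjacent pair of characters (1↔2, 3↔4, ...).
On "harvest": the first step gives "rvest", and the second then gives "vrset".
(Check on "embryo": → "bryo" → "rboy" ✓)

vrset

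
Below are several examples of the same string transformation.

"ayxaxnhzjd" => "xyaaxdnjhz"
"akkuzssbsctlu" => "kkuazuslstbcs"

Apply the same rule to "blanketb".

Looking at the pairs, the operation is to move the first 2 characters to the end (rotate left by 2), then take characters alternately from the front and the back (1st, last, 2nd, 2nd-last, ...).
Starting from "blanketb": after the first operation, "anketbbl"; after the second, "alnbkbet".

alnbkbet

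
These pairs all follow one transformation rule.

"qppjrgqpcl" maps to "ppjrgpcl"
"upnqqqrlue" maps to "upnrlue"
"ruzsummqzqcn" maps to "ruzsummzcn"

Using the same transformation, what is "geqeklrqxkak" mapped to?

geeklrxkak

Each output is the input with this applied: remove every "q".
"geqeklrqxkak" → "geeklrxkak".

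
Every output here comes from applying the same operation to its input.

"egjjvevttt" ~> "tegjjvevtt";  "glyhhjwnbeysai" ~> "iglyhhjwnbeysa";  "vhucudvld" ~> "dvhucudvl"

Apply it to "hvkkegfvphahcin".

Looking at the pairs, the operation is to move the last character to the front.
On "hvkkegfvphahcin" that produces "nhvkkegfvphahci".

nhvkkegfvphahci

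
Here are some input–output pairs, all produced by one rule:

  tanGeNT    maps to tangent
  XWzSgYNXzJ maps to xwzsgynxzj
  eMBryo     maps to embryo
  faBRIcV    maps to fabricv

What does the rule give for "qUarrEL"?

Rule — convert every letter to lowercase.
For "qUarrEL" the result is "quarrel".

quarrel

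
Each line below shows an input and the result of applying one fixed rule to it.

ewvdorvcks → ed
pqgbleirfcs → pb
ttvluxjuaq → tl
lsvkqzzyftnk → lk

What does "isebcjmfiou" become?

ib

What's happening: keep one character in every 3, starting at position 1 (positions 1st, 4th, 7th, ...), then keep only the first 2 characters.
On "isebcjmfiou" that produces "ib".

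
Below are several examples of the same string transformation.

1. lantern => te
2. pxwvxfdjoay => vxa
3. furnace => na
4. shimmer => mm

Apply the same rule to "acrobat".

ob

What's happening: swap each adjacent pair of characters (1↔2, 3↔4, ...), then keep one character in every 3, starting at position 3 (positions 3rd, 6th, 9th, ...).
For "acrobat", step one produces "caorabt"; step two turns that into "ob".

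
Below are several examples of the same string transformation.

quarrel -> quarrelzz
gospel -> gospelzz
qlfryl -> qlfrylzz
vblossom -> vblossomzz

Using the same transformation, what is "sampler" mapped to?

samplerzz

Each output is the input with this applied: append "zz".
On "sampler" that produces "samplerzz".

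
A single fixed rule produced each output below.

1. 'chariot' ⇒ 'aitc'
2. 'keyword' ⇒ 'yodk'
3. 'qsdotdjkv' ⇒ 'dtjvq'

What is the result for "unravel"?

rvlu

Each output is the input with this applied: keep every other character starting from the first (positions 1st, 3rd, 5th, ...), then move the first character to the end.
For "unravel", step one produces "urvl"; step two turns that into "rvlu".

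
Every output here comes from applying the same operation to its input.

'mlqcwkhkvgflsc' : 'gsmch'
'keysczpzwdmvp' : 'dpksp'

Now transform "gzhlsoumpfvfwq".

The pattern: keep one character in every 3, starting at position 1 (positions 1st, 4th, 7th, ...), then move the first 3 characters to the end (rotate left by 3).
Working it through for "gzhlsoumpfvfwq": intermediate "glufw", final "fwglu".

fwglu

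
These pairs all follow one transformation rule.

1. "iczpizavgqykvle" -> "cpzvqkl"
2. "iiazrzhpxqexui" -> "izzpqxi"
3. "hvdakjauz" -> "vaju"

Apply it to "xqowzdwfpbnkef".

qwdfbkf

The pattern: keep every other character starting from the second (positions 2nd, 4th, 6th, ...).
On "xqowzdwfpbnkef" that produces "qwdfbkf".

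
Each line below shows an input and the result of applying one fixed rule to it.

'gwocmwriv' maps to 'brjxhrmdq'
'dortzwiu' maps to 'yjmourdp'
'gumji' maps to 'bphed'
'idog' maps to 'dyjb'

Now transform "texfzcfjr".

ozsauxaem

The pattern: shift every letter 5 places backward in the alphabet (wrapping around).
So "texfzcfjr" becomes "ozsauxaem".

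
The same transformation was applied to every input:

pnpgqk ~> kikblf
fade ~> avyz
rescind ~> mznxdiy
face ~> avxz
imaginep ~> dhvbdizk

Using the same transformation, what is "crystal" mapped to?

xmtnovg

Looking at the pairs, the operation is to shift every letter 5 places backward in the alphabet (wrapping around).
Applying that to "crystal" gives "xmtnovg".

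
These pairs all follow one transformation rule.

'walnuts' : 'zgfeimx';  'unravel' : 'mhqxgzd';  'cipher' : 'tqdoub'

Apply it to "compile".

buxqoay

Rule — shift every letter 12 places forward in the alphabet (wrapping around), then move the first 3 characters to the end (rotate left by 3).
On "compile": the first step gives "oaybuxq", and the second then gives "buxqoay".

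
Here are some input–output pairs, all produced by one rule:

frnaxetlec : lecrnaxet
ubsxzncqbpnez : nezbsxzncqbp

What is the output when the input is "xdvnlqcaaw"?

aawdvnlqc

Rule — delete the first character, then move the last 3 characters to the front (rotate right by 3).
Applying both steps to "xdvnlqcaaw": "dvnlqcaaw", then "aawdvnlqc".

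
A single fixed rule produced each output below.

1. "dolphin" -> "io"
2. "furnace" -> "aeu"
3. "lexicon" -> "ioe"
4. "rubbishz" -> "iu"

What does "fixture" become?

The transformation: move the first 2 characters to the end (rotate left by 2), then keep only the vowels.
For "fixture", step one produces "xturefi"; step two turns that into "uei".

uei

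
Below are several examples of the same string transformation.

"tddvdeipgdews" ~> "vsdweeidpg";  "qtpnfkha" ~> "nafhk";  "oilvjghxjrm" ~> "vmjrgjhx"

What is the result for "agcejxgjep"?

epjexjg

Each output is the input with this applied: delete the first 3 characters, then take characters alternately from the front and the back (1st, last, 2nd, 2nd-last, ...).
For "agcejxgjep" the result is "epjexjg".
(Check on "qtpnfkha": → "nfkha" → "nafhk" ✓)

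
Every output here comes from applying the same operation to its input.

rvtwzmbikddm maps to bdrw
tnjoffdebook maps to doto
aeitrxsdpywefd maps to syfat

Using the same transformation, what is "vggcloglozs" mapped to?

gzvc

In each case the input is transformed by: keep one character in every 3, starting at position 1 (positions 1st, 4th, 7th, ...), then move the first 2 characters to the end (rotate left by 2).
For "vggcloglozs", step one produces "vcgz"; step two turns that into "gzvc".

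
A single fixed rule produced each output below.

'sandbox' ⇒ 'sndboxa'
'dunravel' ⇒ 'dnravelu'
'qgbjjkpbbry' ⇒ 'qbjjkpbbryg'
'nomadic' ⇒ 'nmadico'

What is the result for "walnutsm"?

The pattern: move the first character to the end, then swap the first and last characters.
Starting from "walnutsm": after the first operation, "alnutsmw"; after the second, "wlnutsma".

wlnutsma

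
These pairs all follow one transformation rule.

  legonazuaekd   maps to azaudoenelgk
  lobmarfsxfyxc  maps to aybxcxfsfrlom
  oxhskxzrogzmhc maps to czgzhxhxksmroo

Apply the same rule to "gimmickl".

cmgmilik

What's happening: sort the characters into alphabetical order, then take characters alternately from the front and the back (1st, last, 2nd, 2nd-last, ...).
"gimmickl" → "cgiiklmm" → "cmgmilik".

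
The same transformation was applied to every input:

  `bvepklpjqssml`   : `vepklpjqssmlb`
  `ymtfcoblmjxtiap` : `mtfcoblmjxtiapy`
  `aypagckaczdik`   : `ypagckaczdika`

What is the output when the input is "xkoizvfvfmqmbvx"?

koizvfvfmqmbvxx

What's happening: move the first character to the end.
"xkoizvfvfmqmbvx" → "koizvfvfmqmbvxx".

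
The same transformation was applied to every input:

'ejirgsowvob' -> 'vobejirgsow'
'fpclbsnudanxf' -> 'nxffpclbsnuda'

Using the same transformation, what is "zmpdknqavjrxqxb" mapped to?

qxbzmpdknqavjrx

In each case the input is transformed by: move the last 3 characters to the front (rotate right by 3).
"zmpdknqavjrxqxb" → "qxbzmpdknqavjrx".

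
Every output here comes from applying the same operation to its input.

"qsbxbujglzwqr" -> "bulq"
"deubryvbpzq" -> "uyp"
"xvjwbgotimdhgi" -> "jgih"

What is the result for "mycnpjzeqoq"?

cjq

The pattern: keep one character in every 3, starting at position 3 (positions 3rd, 6th, 9th, ...).
Applying that to "mycnpjzeqoq" gives "cjq".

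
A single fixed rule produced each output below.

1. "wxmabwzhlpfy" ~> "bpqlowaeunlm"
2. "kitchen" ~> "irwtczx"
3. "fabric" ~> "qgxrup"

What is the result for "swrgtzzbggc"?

gviooqvvrhl

Each output is the input with this applied: move the first 2 characters to the end (rotate left by 2), then shift every letter 11 places backward in the alphabet (wrapping around).
For "swrgtzzbggc", step one produces "rgtzzbggcsw"; step two turns that into "gviooqvvrhl".
(Check on "kitchen": → "tchenki" → "irwtczx" ✓)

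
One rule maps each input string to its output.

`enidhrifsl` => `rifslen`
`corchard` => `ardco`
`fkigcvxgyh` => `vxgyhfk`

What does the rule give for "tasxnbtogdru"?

btogdruta

Looking at the pairs, the operation is to move the first 2 characters to the end (rotate left by 2), then delete the first 3 characters.
"tasxnbtogdru" → "btogdruta".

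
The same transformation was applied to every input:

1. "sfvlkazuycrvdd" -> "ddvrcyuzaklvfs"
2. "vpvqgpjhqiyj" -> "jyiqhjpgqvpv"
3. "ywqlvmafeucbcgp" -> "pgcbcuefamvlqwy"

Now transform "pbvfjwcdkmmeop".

poemmkdcwjfvbp

The transformation: reverse the string.
On "pbvfjwcdkmmeop" that produces "poemmkdcwjfvbp".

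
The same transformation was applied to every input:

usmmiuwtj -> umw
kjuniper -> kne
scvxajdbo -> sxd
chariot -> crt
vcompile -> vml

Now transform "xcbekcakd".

The transformation: keep one character in every 3, starting at position 1 (positions 1st, 4th, 7th, ...).
Applying that to "xcbekcakd" gives "xea".

xea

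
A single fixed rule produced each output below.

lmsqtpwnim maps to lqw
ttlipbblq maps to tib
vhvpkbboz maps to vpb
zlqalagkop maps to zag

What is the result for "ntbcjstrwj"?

The pattern: delete the last 2 characters, then keep one character in every 3, starting at position 1 (positions 1st, 4th, 7th, ...).
Applying that to "ntbcjstrwj" gives "nct".

nct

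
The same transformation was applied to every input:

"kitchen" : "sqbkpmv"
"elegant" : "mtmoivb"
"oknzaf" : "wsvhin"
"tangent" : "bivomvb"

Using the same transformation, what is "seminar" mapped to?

amuqviz

In each case the input is transformed by: shift every letter 8 places forward in the alphabet (wrapping around).
Applying that to "seminar" gives "amuqviz".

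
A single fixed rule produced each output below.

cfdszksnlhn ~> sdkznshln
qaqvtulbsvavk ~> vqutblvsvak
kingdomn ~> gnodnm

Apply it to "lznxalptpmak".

Rule — swap each adjacent pair of characters (1↔2, 3↔4, ...), then delete the first 2 characters.
Working it through for "lznxalptpmak": intermediate "zlxnlatpmpka", final "xnlatpmpka".

xnlatpmpka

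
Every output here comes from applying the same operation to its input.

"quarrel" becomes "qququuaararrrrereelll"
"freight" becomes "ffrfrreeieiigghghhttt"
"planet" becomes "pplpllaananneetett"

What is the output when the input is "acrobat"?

The transformation: repeat every character 3 times, then swap each adjacent pair of characters (1↔2, 3↔4, ...).
On "acrobat": the first step gives "aaacccrrrooobbbaaattt", and the second then gives "aacaccrroroobbabaattt".

aacaccrroroobbabaattt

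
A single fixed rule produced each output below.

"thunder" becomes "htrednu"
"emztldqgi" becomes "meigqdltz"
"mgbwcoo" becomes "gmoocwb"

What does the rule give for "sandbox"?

Looking at the pairs, the operation is to move the first 2 characters to the end (rotate left by 2), then reverse the string.
For "sandbox", step one produces "ndboxsa"; step two turns that into "asxobdn".

asxobdn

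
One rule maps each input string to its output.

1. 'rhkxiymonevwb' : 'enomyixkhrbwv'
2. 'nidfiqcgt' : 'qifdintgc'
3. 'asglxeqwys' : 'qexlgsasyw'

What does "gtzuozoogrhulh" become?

hrgoozouztghlu

Rule — reverse the string, then move the first 3 characters to the end (rotate left by 3).
"gtzuozoogrhulh" → "hluhrgoozouztg" → "hrgoozouztghlu".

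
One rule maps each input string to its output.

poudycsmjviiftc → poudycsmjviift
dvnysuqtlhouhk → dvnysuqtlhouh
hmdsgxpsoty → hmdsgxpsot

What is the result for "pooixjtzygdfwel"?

Rule — delete the last character.
Doing the same to "pooixjtzygdfwel": "pooixjtzygdfwe".

pooixjtzygdfwe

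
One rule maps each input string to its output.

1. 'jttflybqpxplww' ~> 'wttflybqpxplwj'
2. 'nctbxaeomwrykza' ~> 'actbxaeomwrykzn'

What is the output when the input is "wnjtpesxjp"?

In each case the input is transformed by: swap the first and last characters.
Applying that to "wnjtpesxjp" gives "pnjtpesxjw".

pnjtpesxjw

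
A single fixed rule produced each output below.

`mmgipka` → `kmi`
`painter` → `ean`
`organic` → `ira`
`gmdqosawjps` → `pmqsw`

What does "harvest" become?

sav

Rule — keep every other character starting from the second (positions 2nd, 4th, 6th, ...), then move the last character to the front.
"harvest" → "sav".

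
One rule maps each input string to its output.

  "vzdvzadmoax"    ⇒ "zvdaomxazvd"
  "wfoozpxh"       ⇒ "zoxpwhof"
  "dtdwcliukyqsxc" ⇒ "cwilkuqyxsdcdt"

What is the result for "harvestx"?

The rule is to move the first 3 characters to the end (rotate left by 3), then swap each adjacent pair of characters (1↔2, 3↔4, ...).
Applying both steps to "harvestx": "vestxhar", then "evtshxra".

evtshxra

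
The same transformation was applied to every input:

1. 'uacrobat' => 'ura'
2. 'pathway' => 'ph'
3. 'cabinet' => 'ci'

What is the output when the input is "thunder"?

What's happening: move the last character to the front, then keep one character in every 3, starting at position 2 (positions 2nd, 5th, 8th, ...).
Applying both steps to "thunder": "rthunde", then "tn".

tn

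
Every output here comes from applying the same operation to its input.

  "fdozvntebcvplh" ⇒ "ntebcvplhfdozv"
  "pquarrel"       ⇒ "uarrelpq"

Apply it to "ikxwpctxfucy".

Rule — move the last 2 characters to the front (rotate right by 2), then swap the front and back halves of the string.
Working it through for "ikxwpctxfucy": intermediate "cyikxwpctxfu", final "pctxfucyikxw".

pctxfucyikxw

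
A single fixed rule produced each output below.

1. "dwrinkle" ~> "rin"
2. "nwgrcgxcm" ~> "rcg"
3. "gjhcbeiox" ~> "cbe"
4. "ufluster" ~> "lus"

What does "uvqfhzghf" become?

The transformation: delete the last 3 characters, then keep only the last 3 characters.
"uvqfhzghf" → "uvqfhz" → "fhz".

fhz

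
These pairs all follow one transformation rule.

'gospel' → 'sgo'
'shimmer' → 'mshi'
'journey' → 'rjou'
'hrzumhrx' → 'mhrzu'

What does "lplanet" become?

The rule is to delete the last 3 characters, then move the last character to the front.
"lplanet" → "lpla" → "alpl".
(Check on "gospel": → "gos" → "sgo" ✓)

alpl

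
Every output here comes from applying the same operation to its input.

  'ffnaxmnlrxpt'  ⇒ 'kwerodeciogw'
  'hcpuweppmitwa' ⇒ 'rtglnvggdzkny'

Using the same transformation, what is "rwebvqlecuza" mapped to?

rnvsmhcvtlqi

Rule — swap the first and last characters, then shift every letter 9 places backward in the alphabet (wrapping around).
Applying both steps to "rwebvqlecuza": "awebvqlecuzr", then "rnvsmhcvtlqi".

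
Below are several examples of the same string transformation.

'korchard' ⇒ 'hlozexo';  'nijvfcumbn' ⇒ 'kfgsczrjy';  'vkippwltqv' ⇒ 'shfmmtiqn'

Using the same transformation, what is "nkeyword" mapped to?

khbvtlo

The transformation: shift every letter 3 places backward in the alphabet (wrapping around), then delete the last character.
On "nkeyword" that produces "khbvtlo".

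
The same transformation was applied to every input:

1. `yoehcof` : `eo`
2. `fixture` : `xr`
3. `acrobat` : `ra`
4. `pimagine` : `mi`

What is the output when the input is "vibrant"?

bn

What's happening: keep one character in every 3, starting at position 3 (positions 3rd, 6th, 9th, ...).
Applying that to "vibrant" gives "bn".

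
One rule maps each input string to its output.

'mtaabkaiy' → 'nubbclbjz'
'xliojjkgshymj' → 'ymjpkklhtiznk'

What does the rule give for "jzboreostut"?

kacpsfptuvu

Each output is the input with this applied: shift every letter 1 place forward in the alphabet (wrapping around).
On "jzboreostut" that produces "kacpsfptuvu".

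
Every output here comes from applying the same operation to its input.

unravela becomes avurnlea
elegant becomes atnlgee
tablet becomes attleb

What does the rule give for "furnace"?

The transformation: sort the characters into reverse alphabetical order, then move the last character to the front.
Applying both steps to "furnace": "urnfeca", then "aurnfec".

aurnfec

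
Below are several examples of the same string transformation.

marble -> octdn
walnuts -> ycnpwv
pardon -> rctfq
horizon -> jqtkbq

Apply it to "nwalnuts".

The pattern: shift every letter 2 places forward in the alphabet (wrapping around), then delete the last character.
Doing the same to "nwalnuts": "pycnpwv".

pycnpwv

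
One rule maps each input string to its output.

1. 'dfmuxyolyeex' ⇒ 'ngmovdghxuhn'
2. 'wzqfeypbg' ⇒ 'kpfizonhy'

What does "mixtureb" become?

nkvrgcda

Rule — shift every letter 9 places forward in the alphabet (wrapping around), then move the last 2 characters to the front (rotate right by 2).
"mixtureb" → "vrgcdank" → "nkvrgcda".
(Check on "wzqfeypbg": → "fizonhykp" → "kpfizonhy" ✓)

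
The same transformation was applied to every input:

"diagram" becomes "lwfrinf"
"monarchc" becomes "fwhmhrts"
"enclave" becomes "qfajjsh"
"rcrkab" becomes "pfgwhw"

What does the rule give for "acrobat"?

Rule — move the first 3 characters to the end (rotate left by 3), then shift every letter 5 places forward in the alphabet (wrapping around).
For "acrobat", step one produces "obatacr"; step two turns that into "tgfyfhw".

tgfyfhw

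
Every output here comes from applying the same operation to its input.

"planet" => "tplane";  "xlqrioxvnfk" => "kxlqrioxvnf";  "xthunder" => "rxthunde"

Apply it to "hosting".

The pattern: move the last character to the front.
So "hosting" becomes "ghostin".

ghostin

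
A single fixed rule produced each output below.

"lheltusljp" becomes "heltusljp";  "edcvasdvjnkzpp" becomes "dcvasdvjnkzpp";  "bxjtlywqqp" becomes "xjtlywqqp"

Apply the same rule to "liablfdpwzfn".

The pattern: delete the first character.
On "liablfdpwzfn" that produces "iablfdpwzfn".

iablfdpwzfn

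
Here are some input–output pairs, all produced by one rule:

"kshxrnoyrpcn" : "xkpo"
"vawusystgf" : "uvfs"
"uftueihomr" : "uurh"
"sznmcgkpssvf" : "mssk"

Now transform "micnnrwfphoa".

The rule is to keep one character in every 3, starting at position 1 (positions 1st, 4th, 7th, ...), then swap each adjacent pair of characters (1↔2, 3↔4, ...).
"micnnrwfphoa" → "mnwh" → "nmhw".
(Check on "sznmcgkpssvf": → "smks" → "mssk" ✓)

nmhw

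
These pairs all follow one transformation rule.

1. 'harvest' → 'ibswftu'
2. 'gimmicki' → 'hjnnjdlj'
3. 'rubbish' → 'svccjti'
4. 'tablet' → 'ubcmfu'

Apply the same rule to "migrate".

njhsbuf

In each case the input is transformed by: shift every letter 1 place forward in the alphabet (wrapping around).
So "migrate" becomes "njhsbuf".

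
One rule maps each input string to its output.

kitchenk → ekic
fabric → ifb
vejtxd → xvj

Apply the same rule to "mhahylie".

Rule — swap the front and back halves of the string, then keep every other character starting from the second (positions 2nd, 4th, 6th, ...).
Working it through for "mhahylie": intermediate "yliemhah", final "lehh".

lehh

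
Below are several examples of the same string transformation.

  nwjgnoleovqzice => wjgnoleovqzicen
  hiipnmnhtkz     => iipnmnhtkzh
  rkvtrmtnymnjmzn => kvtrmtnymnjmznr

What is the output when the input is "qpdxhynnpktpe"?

pdxhynnpktpeq

Rule — move the first character to the end.
Doing the same to "qpdxhynnpktpe": "pdxhynnpktpeq".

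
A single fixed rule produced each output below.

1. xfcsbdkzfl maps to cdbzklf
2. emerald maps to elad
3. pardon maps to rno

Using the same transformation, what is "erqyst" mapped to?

The rule is to swap each adjacent pair of characters (1↔2, 3↔4, ...), then delete the first 3 characters.
Applying that to "erqyst" gives "qts".

qts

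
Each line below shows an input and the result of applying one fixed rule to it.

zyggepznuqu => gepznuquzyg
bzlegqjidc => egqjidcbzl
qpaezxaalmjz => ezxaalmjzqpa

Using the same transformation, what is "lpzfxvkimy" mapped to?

fxvkimylpz

Each output is the input with this applied: move the first 3 characters to the end (rotate left by 3).
So "lpzfxvkimy" becomes "fxvkimylpz".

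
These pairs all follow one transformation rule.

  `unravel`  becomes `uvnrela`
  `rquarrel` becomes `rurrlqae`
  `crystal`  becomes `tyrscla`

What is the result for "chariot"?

Rule — sort the characters into reverse alphabetical order, then swap each adjacent pair of characters (1↔2, 3↔4, ...).
"chariot" → "troihca" → "rtiocha".

rtiocha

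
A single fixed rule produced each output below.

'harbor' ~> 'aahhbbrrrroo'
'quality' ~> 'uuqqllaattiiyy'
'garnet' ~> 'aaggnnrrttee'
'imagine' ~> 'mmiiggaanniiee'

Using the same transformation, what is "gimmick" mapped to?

iiggmmmmcciikk

Looking at the pairs, the operation is to swap each adjacent pair of characters (1↔2, 3↔4, ...), then double every character.
Working it through for "gimmick": intermediate "igmmcik", final "iiggmmmmcciikk".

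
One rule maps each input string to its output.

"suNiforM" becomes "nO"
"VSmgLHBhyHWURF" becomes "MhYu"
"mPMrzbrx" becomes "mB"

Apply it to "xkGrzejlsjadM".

In each case the input is transformed by: keep one character in every 3, starting at position 3 (positions 3rd, 6th, 9th, ...), then flip the case of every letter.
Applying that to "xkGrzejlsjadM" gives "gESD".

gESD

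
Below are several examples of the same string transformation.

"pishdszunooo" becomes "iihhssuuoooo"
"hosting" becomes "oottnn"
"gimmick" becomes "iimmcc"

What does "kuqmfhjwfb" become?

Rule — keep every other character starting from the second (positions 2nd, 4th, 6th, ...), then double every character.
"kuqmfhjwfb" → "umhwb" → "uummhhwwbb".
(Check on "gimmick": → "imc" → "iimmcc" ✓)

uummhhwwbb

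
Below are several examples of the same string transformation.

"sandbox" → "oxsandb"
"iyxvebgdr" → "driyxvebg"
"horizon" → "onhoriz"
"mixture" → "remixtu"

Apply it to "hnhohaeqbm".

bmhnhohaeq

The transformation: move the last 2 characters to the front (rotate right by 2).
Doing the same to "hnhohaeqbm": "bmhnhohaeq".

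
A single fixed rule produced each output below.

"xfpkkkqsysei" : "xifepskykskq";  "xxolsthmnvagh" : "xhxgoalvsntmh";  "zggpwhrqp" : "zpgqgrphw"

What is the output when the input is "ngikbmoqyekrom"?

The rule is to take characters alternately from the front and the back (1st, last, 2nd, 2nd-last, ...).
For "ngikbmoqyekrom" the result is "nmgoirkkbemyoq".

nmgoirkkbemyoq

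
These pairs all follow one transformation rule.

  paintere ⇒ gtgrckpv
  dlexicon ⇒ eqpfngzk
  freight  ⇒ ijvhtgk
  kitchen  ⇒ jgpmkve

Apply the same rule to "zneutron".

The pattern: shift every letter 2 places forward in the alphabet (wrapping around), then move the last 3 characters to the front (rotate right by 3).
Applying that to "zneutron" gives "tqpbpgwv".
(Check on "freight": → "htgkijv" → "ijvhtgk" ✓)

tqpbpgwv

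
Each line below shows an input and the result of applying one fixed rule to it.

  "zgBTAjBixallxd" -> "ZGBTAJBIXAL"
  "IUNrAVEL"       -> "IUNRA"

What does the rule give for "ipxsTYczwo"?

Looking at the pairs, the operation is to delete the last 3 characters, then convert every letter to uppercase.
Starting from "ipxsTYczwo": after the first operation, "ipxsTYc"; after the second, "IPXSTYC".
(Check on "zgBTAjBixallxd": → "zgBTAjBixal" → "ZGBTAJBIXAL" ✓)

IPXSTYC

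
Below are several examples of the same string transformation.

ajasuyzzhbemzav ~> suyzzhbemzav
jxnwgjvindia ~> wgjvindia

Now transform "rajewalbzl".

ewalbzl

The pattern: delete the first 3 characters.
Applying that to "rajewalbzl" gives "ewalbzl".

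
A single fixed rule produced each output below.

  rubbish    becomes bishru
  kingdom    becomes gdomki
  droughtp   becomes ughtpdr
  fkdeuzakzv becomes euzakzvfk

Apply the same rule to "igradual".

adualig

What's happening: move the first 2 characters to the end (rotate left by 2), then delete the first character.
For "igradual", step one produces "radualig"; step two turns that into "adualig".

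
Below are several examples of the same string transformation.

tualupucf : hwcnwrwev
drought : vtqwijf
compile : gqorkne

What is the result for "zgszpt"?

viubrb

Each output is the input with this applied: shift every letter 2 places forward in the alphabet (wrapping around), then swap the first and last characters.
Applying both steps to "zgszpt": "biubrv", then "viubrb".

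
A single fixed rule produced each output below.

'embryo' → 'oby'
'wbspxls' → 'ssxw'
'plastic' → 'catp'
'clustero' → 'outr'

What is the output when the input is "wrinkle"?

Rule — swap the first and last characters, then keep every other character starting from the first (positions 1st, 3rd, 5th, ...).
For "wrinkle", step one produces "erinklw"; step two turns that into "eikw".

eikw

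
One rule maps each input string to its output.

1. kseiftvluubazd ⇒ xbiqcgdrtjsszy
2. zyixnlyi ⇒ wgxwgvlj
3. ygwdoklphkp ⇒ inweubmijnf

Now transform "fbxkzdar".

In each case the input is transformed by: shift every letter 2 places backward in the alphabet (wrapping around), then move the last 2 characters to the front (rotate right by 2).
Doing the same to "fbxkzdar": "ypdzvixb".

ypdzvixb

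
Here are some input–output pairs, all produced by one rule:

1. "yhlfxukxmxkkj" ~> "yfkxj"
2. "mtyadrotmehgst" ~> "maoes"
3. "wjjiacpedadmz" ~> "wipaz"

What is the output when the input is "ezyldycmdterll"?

In each case the input is transformed by: keep one character in every 3, starting at position 1 (positions 1st, 4th, 7th, ...).
On "ezyldycmdterll" that produces "elctl".

elctl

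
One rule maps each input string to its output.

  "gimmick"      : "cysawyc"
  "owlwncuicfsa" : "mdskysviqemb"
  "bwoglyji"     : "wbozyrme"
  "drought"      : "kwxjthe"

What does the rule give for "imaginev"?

wydulycq

In each case the input is transformed by: shift every letter 10 places backward in the alphabet (wrapping around), then move the first 3 characters to the end (rotate left by 3).
For "imaginev", step one produces "ycqwydul"; step two turns that into "wydulycq".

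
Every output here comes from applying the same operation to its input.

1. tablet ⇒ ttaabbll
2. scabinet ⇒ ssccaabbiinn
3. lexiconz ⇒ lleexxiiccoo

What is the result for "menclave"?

mmeennccllaa

Looking at the pairs, the operation is to delete the last 2 characters, then double every character.
Working it through for "menclave": intermediate "mencla", final "mmeennccllaa".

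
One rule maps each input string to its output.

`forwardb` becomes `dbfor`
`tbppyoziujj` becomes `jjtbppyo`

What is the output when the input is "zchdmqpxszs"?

The transformation: move the last 2 characters to the front (rotate right by 2), then delete the last 3 characters.
"zchdmqpxszs" → "zszchdmqpxs" → "zszchdmq".

zszchdmq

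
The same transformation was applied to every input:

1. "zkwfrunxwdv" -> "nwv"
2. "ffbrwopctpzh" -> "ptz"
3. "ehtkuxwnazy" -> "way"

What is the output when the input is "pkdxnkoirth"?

orh

Each output is the input with this applied: keep every other character starting from the first (positions 1st, 3rd, 5th, ...), then keep only the last 3 characters.
Applying both steps to "pkdxnkoirth": "pdnorh", then "orh".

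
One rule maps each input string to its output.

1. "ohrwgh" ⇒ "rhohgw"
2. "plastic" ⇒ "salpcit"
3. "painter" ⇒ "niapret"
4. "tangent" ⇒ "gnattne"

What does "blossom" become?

solbmos

The pattern: reverse the string, then move the first 3 characters to the end (rotate left by 3).
Doing the same to "blossom": "solbmos".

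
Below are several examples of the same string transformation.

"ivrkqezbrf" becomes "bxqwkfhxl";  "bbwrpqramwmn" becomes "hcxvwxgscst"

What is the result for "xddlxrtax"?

jjrdxzgd

In each case the input is transformed by: delete the first character, then shift every letter 6 places forward in the alphabet (wrapping around).
Working it through for "xddlxrtax": intermediate "ddlxrtax", final "jjrdxzgd".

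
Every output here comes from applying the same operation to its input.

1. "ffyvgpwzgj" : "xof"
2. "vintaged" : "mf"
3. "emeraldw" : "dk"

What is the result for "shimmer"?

hd

Looking at the pairs, the operation is to keep one character in every 3, starting at position 3 (positions 3rd, 6th, 9th, ...), then shift every letter 1 place backward in the alphabet (wrapping around).
"shimmer" → "hd".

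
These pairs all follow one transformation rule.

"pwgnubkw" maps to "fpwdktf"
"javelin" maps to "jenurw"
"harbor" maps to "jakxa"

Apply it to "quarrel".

djaanu

What's happening: delete the first character, then shift every letter 9 places forward in the alphabet (wrapping around).
Working it through for "quarrel": intermediate "uarrel", final "djaanu".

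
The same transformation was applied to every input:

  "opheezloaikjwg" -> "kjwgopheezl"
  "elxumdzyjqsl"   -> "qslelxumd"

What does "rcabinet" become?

trcab

Looking at the pairs, the operation is to swap the front and back halves of the string, then delete the first 3 characters.
Working it through for "rcabinet": intermediate "inetrcab", final "trcab".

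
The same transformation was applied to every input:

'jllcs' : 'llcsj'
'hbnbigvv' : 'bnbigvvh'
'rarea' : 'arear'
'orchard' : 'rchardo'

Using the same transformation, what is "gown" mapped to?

The pattern: move the first character to the end.
Doing the same to "gown": "owng".

owng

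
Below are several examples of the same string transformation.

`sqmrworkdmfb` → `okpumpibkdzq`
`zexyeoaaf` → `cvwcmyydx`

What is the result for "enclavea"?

Rule — move the first character to the end, then shift every letter 2 places backward in the alphabet (wrapping around).
Working it through for "enclavea": intermediate "nclaveae", final "lajytcyc".
(Check on "sqmrworkdmfb": → "qmrworkdmfbs" → "okpumpibkdzq" ✓)

lajytcyc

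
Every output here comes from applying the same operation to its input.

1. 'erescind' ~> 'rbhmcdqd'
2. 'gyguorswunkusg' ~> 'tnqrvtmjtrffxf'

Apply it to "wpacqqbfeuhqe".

bppaedtgpdvoz

The pattern: shift every letter 1 place backward in the alphabet (wrapping around), then move the first 3 characters to the end (rotate left by 3).
On "wpacqqbfeuhqe": the first step gives "vozbppaedtgpd", and the second then gives "bppaedtgpdvoz".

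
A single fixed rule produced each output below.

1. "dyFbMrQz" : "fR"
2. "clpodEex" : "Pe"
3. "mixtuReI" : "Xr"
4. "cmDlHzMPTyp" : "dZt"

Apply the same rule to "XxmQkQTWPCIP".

The transformation: keep one character in every 3, starting at position 3 (positions 3rd, 6th, 9th, ...), then flip the case of every letter.
"XxmQkQTWPCIP" → "mQPP" → "Mqpp".

Mqpp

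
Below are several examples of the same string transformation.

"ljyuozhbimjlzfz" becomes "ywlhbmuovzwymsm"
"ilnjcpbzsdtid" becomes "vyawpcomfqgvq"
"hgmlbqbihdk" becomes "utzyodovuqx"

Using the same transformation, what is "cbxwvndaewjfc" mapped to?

pokjiaqnrjwsp

The transformation: shift every letter 13 places forward in the alphabet (wrapping around) — i.e. ROT13.
"cbxwvndaewjfc" → "pokjiaqnrjwsp".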